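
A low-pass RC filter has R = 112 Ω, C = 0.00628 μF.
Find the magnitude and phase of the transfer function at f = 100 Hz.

Step 1 — Angular frequency: ω = 2π·100 = 628.3 rad/s.
Step 2 — Transfer function: H(jω) = 1/(1 + jωRC).
Step 3 — Denominator: 1 + jωRC = 1 + j·628.3·112·6.28e-09 = 1 + j0.0004419.
Step 4 — H = 1 - j0.0004419.
Step 5 — Magnitude: |H| = 1 (-0.0 dB); phase: φ = -0.0°.

|H| = 1 (-0.0 dB), φ = -0.0°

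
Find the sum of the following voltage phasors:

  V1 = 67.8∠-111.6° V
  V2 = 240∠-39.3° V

Step 1 — Convert each phasor to rectangular form:
  V1 = 67.8·(cos(-111.6°) + j·sin(-111.6°)) = -24.96 - j63.04 V
  V2 = 240·(cos(-39.3°) + j·sin(-39.3°)) = 185.7 - j152 V
Step 2 — Sum components: V_total = 160.8 - j215.1 V.
Step 3 — Convert to polar: |V_total| = 268.5 V, ∠V_total = -53.2°.

V_total = 268.5∠-53.2° V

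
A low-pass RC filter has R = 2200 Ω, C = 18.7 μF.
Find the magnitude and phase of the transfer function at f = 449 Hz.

Step 1 — Angular frequency: ω = 2π·449 = 2821 rad/s.
Step 2 — Transfer function: H(jω) = 1/(1 + jωRC).
Step 3 — Denominator: 1 + jωRC = 1 + j·2821·2200·1.87e-05 = 1 + j116.1.
Step 4 — H = 7.423e-05 - j0.008615.
Step 5 — Magnitude: |H| = 0.008616 (-41.3 dB); phase: φ = -89.5°.

|H| = 0.008616 (-41.3 dB), φ = -89.5°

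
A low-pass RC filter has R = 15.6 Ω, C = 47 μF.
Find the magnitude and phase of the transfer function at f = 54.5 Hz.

Step 1 — Angular frequency: ω = 2π·54.5 = 342.4 rad/s.
Step 2 — Transfer function: H(jω) = 1/(1 + jωRC).
Step 3 — Denominator: 1 + jωRC = 1 + j·342.4·15.6·4.7e-05 = 1 + j0.2511.
Step 4 — H = 0.9407 - j0.2362.
Step 5 — Magnitude: |H| = 0.9699 (-0.3 dB); phase: φ = -14.1°.

|H| = 0.9699 (-0.3 dB), φ = -14.1°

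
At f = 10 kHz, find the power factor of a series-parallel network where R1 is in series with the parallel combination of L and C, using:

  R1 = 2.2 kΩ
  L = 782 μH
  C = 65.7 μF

Step 1 — Angular frequency: ω = 2π·f = 2π·1e+04 = 6.283e+04 rad/s.
Step 2 — Component impedances:
  R1: Z = R = 2200 Ω
  L: Z = jωL = j·6.283e+04·0.000782 = 0 + j49.13 Ω
  C: Z = 1/(jωC) = -j/(ω·C) = 0 - j0.2422 Ω
Step 3 — Parallel branch: L || C = 1/(1/L + 1/C) = 0 - j0.2434 Ω.
Step 4 — Series with R1: Z_total = R1 + (L || C) = 2200 - j0.2434 Ω = 2200∠-0.0° Ω.
Step 5 — Power factor: PF = cos(φ) = Re(Z)/|Z| = 2200/2200 = 1.
Step 6 — Type: Im(Z) = -0.2434 ⇒ leading (phase φ = -0.0°).

PF = 1 (leading, φ = -0.0°)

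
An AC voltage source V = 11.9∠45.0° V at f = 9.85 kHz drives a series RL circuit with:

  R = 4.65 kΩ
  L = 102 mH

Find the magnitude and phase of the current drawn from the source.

Step 1 — Angular frequency: ω = 2π·f = 2π·9850 = 6.189e+04 rad/s.
Step 2 — Component impedances:
  R: Z = R = 4650 Ω
  L: Z = jωL = j·6.189e+04·0.102 = 0 + j6313 Ω
Step 3 — Series combination: Z_total = R + L = 4650 + j6313 Ω = 7840∠53.6° Ω.
Step 4 — Source phasor: V = 11.9∠45.0° V = 8.415 + j8.415 V.
Step 5 — Ohm's law: I = V / Z_total = (8.415 + j8.415) / (4650 + j6313) = 0.001501 - j0.0002276 A.
Step 6 — Convert to polar: |I| = 0.001518 A, ∠I = -8.6°.

I = 0.001518∠-8.6° A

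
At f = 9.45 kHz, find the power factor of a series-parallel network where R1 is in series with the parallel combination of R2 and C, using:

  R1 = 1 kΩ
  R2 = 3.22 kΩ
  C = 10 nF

Step 1 — Angular frequency: ω = 2π·f = 2π·9450 = 5.938e+04 rad/s.
Step 2 — Component impedances:
  R1: Z = R = 1000 Ω
  R2: Z = R = 3220 Ω
  C: Z = 1/(jωC) = -j/(ω·C) = 0 - j1684 Ω
Step 3 — Parallel branch: R2 || C = 1/(1/R2 + 1/C) = 691.7 - j1322 Ω.
Step 4 — Series with R1: Z_total = R1 + (R2 || C) = 1692 - j1322 Ω = 2147∠-38.0° Ω.
Step 5 — Power factor: PF = cos(φ) = Re(Z)/|Z| = 1691.67/2147.21 = 0.7878.
Step 6 — Type: Im(Z) = -1322 ⇒ leading (phase φ = -38.0°).

PF = 0.7878 (leading, φ = -38.0°)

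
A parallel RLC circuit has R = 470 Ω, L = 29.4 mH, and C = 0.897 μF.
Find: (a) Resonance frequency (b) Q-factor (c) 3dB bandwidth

Step 1 — Resonance: ω₀ = 1/√(LC) = 1/√(0.0294·8.97e-07) = 6158 rad/s.
Step 2 — f₀ = ω₀/(2π) = 980.1 Hz.
Step 3 — Parallel Q: Q = R/(ω₀L) = 470/(6158·0.0294) = 2.596.
Step 4 — Bandwidth: Δω = ω₀/Q = 2372 rad/s; BW = Δω/(2π) = 377.5 Hz.

(a) f₀ = 980.1 Hz  (b) Q = 2.596  (c) BW = 377.5 Hz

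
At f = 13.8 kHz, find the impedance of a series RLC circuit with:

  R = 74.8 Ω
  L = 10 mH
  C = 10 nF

Step 1 — Angular frequency: ω = 2π·f = 2π·1.38e+04 = 8.671e+04 rad/s.
Step 2 — Component impedances:
  R: Z = R = 74.8 Ω
  L: Z = jωL = j·8.671e+04·0.01 = 0 + j867.1 Ω
  C: Z = 1/(jωC) = -j/(ω·C) = 0 - j1153 Ω
Step 3 — Series combination: Z_total = R + L + C = 74.8 - j286.2 Ω = 295.8∠-75.4° Ω.

Z = 74.8 - j286.2 Ω = 295.8∠-75.4° Ω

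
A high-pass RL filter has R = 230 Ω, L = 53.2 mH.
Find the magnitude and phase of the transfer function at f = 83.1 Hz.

Step 1 — Angular frequency: ω = 2π·83.1 = 522.1 rad/s.
Step 2 — Transfer function: H(jω) = jωL/(R + jωL).
Step 3 — Numerator jωL = j·27.78; denominator R + jωL = 230 + j27.78.
Step 4 — H = 0.01438 + j0.119.
Step 5 — Magnitude: |H| = 0.1199 (-18.4 dB); phase: φ = 83.1°.

|H| = 0.1199 (-18.4 dB), φ = 83.1°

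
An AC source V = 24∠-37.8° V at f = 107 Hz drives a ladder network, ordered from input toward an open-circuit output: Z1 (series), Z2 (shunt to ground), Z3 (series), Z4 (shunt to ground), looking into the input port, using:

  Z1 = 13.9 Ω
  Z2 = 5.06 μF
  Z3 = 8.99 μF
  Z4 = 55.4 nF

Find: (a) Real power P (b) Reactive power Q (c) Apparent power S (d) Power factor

Step 1 — Angular frequency: ω = 2π·f = 2π·107 = 672.3 rad/s.
Step 2 — Component impedances:
  Z1: Z = R = 13.9 Ω
  Z2: Z = 1/(jωC) = -j/(ω·C) = 0 - j294 Ω
  Z3: Z = 1/(jωC) = -j/(ω·C) = 0 - j165.5 Ω
  Z4: Z = 1/(jωC) = -j/(ω·C) = 0 - j2.685e+04 Ω
Step 3 — Ladder network (open output): work backward from the far end, alternating series and parallel combinations. Z_in = 13.9 - j290.8 Ω = 291.1∠-87.3° Ω.
Step 4 — Source phasor: V = 24∠-37.8° V = 18.96 - j14.71 V.
Step 5 — Current: I = V / Z = 0.05358 + j0.06265 A = 0.08244∠49.5° A.
Step 6 — Complex power: S = V·I* = 0.09447 - j1.976 VA.
Step 7 — Real power: P = Re(S) = 0.09447 W.
Step 8 — Reactive power: Q = Im(S) = -1.976 VAR.
Step 9 — Apparent power: |S| = 1.979 VA.
Step 10 — Power factor: PF = P/|S| = 0.04775 (leading).

(a) P = 0.09447 W  (b) Q = -1.976 VAR  (c) S = 1.979 VA  (d) PF = 0.04775 (leading)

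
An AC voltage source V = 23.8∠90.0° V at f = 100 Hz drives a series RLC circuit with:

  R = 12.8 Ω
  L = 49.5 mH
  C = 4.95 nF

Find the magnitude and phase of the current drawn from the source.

Step 1 — Angular frequency: ω = 2π·f = 2π·100 = 628.3 rad/s.
Step 2 — Component impedances:
  R: Z = R = 12.8 Ω
  L: Z = jωL = j·628.3·0.0495 = 0 + j31.1 Ω
  C: Z = 1/(jωC) = -j/(ω·C) = 0 - j3.215e+05 Ω
Step 3 — Series combination: Z_total = R + L + C = 12.8 - j3.215e+05 Ω = 3.215e+05∠-90.0° Ω.
Step 4 — Source phasor: V = 23.8∠90.0° V = 0 + j23.8 V.
Step 5 — Ohm's law: I = V / Z_total = (0 + j23.8) / (12.8 - j3.215e+05) = -7.403e-05 + j2.947e-09 A.
Step 6 — Convert to polar: |I| = 7.403e-05 A, ∠I = 180.0°.

I = 7.403e-05∠180.0° A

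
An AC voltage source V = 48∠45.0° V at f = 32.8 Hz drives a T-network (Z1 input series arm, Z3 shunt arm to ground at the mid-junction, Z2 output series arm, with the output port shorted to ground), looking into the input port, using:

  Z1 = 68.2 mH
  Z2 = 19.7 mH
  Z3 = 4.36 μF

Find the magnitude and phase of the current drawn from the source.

Step 1 — Angular frequency: ω = 2π·f = 2π·32.8 = 206.1 rad/s.
Step 2 — Component impedances:
  Z1: Z = jωL = j·206.1·0.0682 = 0 + j14.06 Ω
  Z2: Z = jωL = j·206.1·0.0197 = 0 + j4.06 Ω
  Z3: Z = 1/(jωC) = -j/(ω·C) = 0 - j1113 Ω
Step 3 — With the output port shorted to ground, the output series arm Z2 runs from the junction to ground; the shunt arm Z3 also runs from the junction to ground. They appear in parallel: Z3 || Z2 = 0 + j4.075 Ω.
Step 4 — Series with input arm Z1: Z_in = Z1 + (Z3 || Z2) = 0 + j18.13 Ω = 18.13∠90.0° Ω.
Step 5 — Source phasor: V = 48∠45.0° V = 33.94 + j33.94 V.
Step 6 — Ohm's law: I = V / Z_total = (33.94 + j33.94) / (0 + j18.13) = 1.872 - j1.872 A.
Step 7 — Convert to polar: |I| = 2.648 A, ∠I = -45.0°.

I = 2.648∠-45.0° A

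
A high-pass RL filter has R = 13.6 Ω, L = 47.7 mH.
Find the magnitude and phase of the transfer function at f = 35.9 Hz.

Step 1 — Angular frequency: ω = 2π·35.9 = 225.6 rad/s.
Step 2 — Transfer function: H(jω) = jωL/(R + jωL).
Step 3 — Numerator jωL = j·10.76; denominator R + jωL = 13.6 + j10.76.
Step 4 — H = 0.385 + j0.4866.
Step 5 — Magnitude: |H| = 0.6204 (-4.1 dB); phase: φ = 51.7°.

|H| = 0.6204 (-4.1 dB), φ = 51.7°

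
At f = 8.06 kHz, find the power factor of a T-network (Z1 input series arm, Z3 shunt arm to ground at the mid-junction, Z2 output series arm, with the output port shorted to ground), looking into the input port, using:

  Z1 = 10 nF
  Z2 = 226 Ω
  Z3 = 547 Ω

Step 1 — Angular frequency: ω = 2π·f = 2π·8060 = 5.064e+04 rad/s.
Step 2 — Component impedances:
  Z1: Z = 1/(jωC) = -j/(ω·C) = 0 - j1975 Ω
  Z2: Z = R = 226 Ω
  Z3: Z = R = 547 Ω
Step 3 — With the output port shorted to ground, the output series arm Z2 runs from the junction to ground; the shunt arm Z3 also runs from the junction to ground. They appear in parallel: Z3 || Z2 = 159.9 Ω.
Step 4 — Series with input arm Z1: Z_in = Z1 + (Z3 || Z2) = 159.9 - j1975 Ω = 1981∠-85.4° Ω.
Step 5 — Power factor: PF = cos(φ) = Re(Z)/|Z| = 159.925/1981.09 = 0.08073.
Step 6 — Type: Im(Z) = -1975 ⇒ leading (phase φ = -85.4°).

PF = 0.08073 (leading, φ = -85.4°)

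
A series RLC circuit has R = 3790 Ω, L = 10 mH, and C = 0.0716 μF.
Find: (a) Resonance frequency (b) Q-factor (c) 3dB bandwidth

Step 1 — Resonance condition Im(Z)=0 gives ω₀ = 1/√(LC).
Step 2 — ω₀ = 1/√(0.01·7.16e-08) = 3.737e+04 rad/s.
Step 3 — f₀ = ω₀/(2π) = 5948 Hz.
Step 4 — Series Q: Q = ω₀L/R = 3.737e+04·0.01/3790 = 0.09861.
Step 5 — 3dB bandwidth: Δω = ω₀/Q = 3.79e+05 rad/s; BW = Δω/(2π) = 6.032e+04 Hz.

(a) f₀ = 5948 Hz  (b) Q = 0.09861  (c) BW = 6.032e+04 Hz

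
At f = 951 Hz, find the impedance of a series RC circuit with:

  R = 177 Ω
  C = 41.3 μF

Step 1 — Angular frequency: ω = 2π·f = 2π·951 = 5975 rad/s.
Step 2 — Component impedances:
  R: Z = R = 177 Ω
  C: Z = 1/(jωC) = -j/(ω·C) = 0 - j4.052 Ω
Step 3 — Series combination: Z_total = R + C = 177 - j4.052 Ω = 177∠-1.3° Ω.

Z = 177 - j4.052 Ω = 177∠-1.3° Ω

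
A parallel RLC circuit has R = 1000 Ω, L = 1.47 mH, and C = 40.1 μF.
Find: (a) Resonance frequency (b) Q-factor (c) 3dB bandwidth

Step 1 — Resonance: ω₀ = 1/√(LC) = 1/√(0.00147·4.01e-05) = 4119 rad/s.
Step 2 — f₀ = ω₀/(2π) = 655.5 Hz.
Step 3 — Parallel Q: Q = R/(ω₀L) = 1000/(4119·0.00147) = 165.2.
Step 4 — Bandwidth: Δω = ω₀/Q = 24.94 rad/s; BW = Δω/(2π) = 3.969 Hz.

(a) f₀ = 655.5 Hz  (b) Q = 165.2  (c) BW = 3.969 Hz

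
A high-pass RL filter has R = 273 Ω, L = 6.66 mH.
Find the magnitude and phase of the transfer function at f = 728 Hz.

Step 1 — Angular frequency: ω = 2π·728 = 4574 rad/s.
Step 2 — Transfer function: H(jω) = jωL/(R + jωL).
Step 3 — Numerator jωL = j·30.46; denominator R + jωL = 273 + j30.46.
Step 4 — H = 0.0123 + j0.1102.
Step 5 — Magnitude: |H| = 0.1109 (-19.1 dB); phase: φ = 83.6°.

|H| = 0.1109 (-19.1 dB), φ = 83.6°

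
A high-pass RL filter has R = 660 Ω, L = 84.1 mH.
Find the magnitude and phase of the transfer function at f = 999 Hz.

Step 1 — Angular frequency: ω = 2π·999 = 6277 rad/s.
Step 2 — Transfer function: H(jω) = jωL/(R + jωL).
Step 3 — Numerator jωL = j·527.9; denominator R + jωL = 660 + j527.9.
Step 4 — H = 0.3901 + j0.4878.
Step 5 — Magnitude: |H| = 0.6246 (-4.1 dB); phase: φ = 51.3°.

|H| = 0.6246 (-4.1 dB), φ = 51.3°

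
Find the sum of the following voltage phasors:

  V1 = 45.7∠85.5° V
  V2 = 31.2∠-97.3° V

Step 1 — Convert each phasor to rectangular form:
  V1 = 45.7·(cos(85.5°) + j·sin(85.5°)) = 3.586 + j45.56 V
  V2 = 31.2·(cos(-97.3°) + j·sin(-97.3°)) = -3.964 - j30.95 V
Step 2 — Sum components: V_total = -0.3788 + j14.61 V.
Step 3 — Convert to polar: |V_total| = 14.62 V, ∠V_total = 91.5°.

V_total = 14.62∠91.5° V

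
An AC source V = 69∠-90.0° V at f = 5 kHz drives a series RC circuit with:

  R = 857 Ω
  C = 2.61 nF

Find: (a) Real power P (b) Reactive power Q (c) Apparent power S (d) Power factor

Step 1 — Angular frequency: ω = 2π·f = 2π·5000 = 3.142e+04 rad/s.
Step 2 — Component impedances:
  R: Z = R = 857 Ω
  C: Z = 1/(jωC) = -j/(ω·C) = 0 - j1.22e+04 Ω
Step 3 — Series combination: Z_total = R + C = 857 - j1.22e+04 Ω = 1.223e+04∠-86.0° Ω.
Step 4 — Source phasor: V = 69∠-90.0° V = 0 - j69 V.
Step 5 — Current: I = V / Z = 0.00563 - j0.0003956 A = 0.005644∠-4.0° A.
Step 6 — Complex power: S = V·I* = 0.0273 - j0.3885 VA.
Step 7 — Real power: P = Re(S) = 0.0273 W.
Step 8 — Reactive power: Q = Im(S) = -0.3885 VAR.
Step 9 — Apparent power: |S| = 0.3894 VA.
Step 10 — Power factor: PF = P/|S| = 0.0701 (leading).

(a) P = 0.0273 W  (b) Q = -0.3885 VAR  (c) S = 0.3894 VA  (d) PF = 0.0701 (leading)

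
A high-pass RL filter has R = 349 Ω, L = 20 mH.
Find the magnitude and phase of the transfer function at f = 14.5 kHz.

Step 1 — Angular frequency: ω = 2π·1.45e+04 = 9.111e+04 rad/s.
Step 2 — Transfer function: H(jω) = jωL/(R + jωL).
Step 3 — Numerator jωL = j·1822; denominator R + jωL = 349 + j1822.
Step 4 — H = 0.9646 + j0.1848.
Step 5 — Magnitude: |H| = 0.9821 (-0.2 dB); phase: φ = 10.8°.

|H| = 0.9821 (-0.2 dB), φ = 10.8°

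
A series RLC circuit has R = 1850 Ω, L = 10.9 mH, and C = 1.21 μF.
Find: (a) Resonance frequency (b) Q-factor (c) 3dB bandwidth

Step 1 — Resonance: ω₀ = 1/√(LC) = 1/√(0.0109·1.21e-06) = 8708 rad/s.
Step 2 — f₀ = ω₀/(2π) = 1386 Hz.
Step 3 — Series Q: Q = ω₀L/R = 8708·0.0109/1850 = 0.0513.
Step 4 — Bandwidth: Δω = ω₀/Q = 1.697e+05 rad/s; BW = Δω/(2π) = 2.701e+04 Hz.

(a) f₀ = 1386 Hz  (b) Q = 0.0513  (c) BW = 2.701e+04 Hz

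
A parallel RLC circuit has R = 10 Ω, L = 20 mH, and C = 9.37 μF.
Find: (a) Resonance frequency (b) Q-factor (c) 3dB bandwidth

Step 1 — Resonance: ω₀ = 1/√(LC) = 1/√(0.02·9.37e-06) = 2310 rad/s.
Step 2 — f₀ = ω₀/(2π) = 367.7 Hz.
Step 3 — Parallel Q: Q = R/(ω₀L) = 10/(2310·0.02) = 0.2164.
Step 4 — Bandwidth: Δω = ω₀/Q = 1.067e+04 rad/s; BW = Δω/(2π) = 1699 Hz.

(a) f₀ = 367.7 Hz  (b) Q = 0.2164  (c) BW = 1699 Hz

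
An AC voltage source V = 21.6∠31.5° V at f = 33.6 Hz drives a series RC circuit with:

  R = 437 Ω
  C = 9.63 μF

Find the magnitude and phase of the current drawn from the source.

Step 1 — Angular frequency: ω = 2π·f = 2π·33.6 = 211.1 rad/s.
Step 2 — Component impedances:
  R: Z = R = 437 Ω
  C: Z = 1/(jωC) = -j/(ω·C) = 0 - j491.9 Ω
Step 3 — Series combination: Z_total = R + C = 437 - j491.9 Ω = 658∠-48.4° Ω.
Step 4 — Source phasor: V = 21.6∠31.5° V = 18.42 + j11.29 V.
Step 5 — Ohm's law: I = V / Z_total = (18.42 + j11.29) / (437 - j491.9) = 0.005768 + j0.03232 A.
Step 6 — Convert to polar: |I| = 0.03283 A, ∠I = 79.9°.

I = 0.03283∠79.9° A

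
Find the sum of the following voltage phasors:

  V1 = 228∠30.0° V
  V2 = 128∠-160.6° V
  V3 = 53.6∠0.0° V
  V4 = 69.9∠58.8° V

Step 1 — Convert each phasor to rectangular form:
  V1 = 228·(cos(30.0°) + j·sin(30.0°)) = 197.5 + j114 V
  V2 = 128·(cos(-160.6°) + j·sin(-160.6°)) = -120.7 - j42.52 V
  V3 = 53.6·(cos(0.0°) + j·sin(0.0°)) = 53.6 V
  V4 = 69.9·(cos(58.8°) + j·sin(58.8°)) = 36.21 + j59.79 V
Step 2 — Sum components: V_total = 166.5 + j131.3 V.
Step 3 — Convert to polar: |V_total| = 212.1 V, ∠V_total = 38.2°.

V_total = 212.1∠38.2° V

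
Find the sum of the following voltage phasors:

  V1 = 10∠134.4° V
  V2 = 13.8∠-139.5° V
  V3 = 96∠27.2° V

Step 1 — Convert each phasor to rectangular form:
  V1 = 10·(cos(134.4°) + j·sin(134.4°)) = -6.997 + j7.145 V
  V2 = 13.8·(cos(-139.5°) + j·sin(-139.5°)) = -10.49 - j8.962 V
  V3 = 96·(cos(27.2°) + j·sin(27.2°)) = 85.38 + j43.88 V
Step 2 — Sum components: V_total = 67.89 + j42.06 V.
Step 3 — Convert to polar: |V_total| = 79.87 V, ∠V_total = 31.8°.

V_total = 79.87∠31.8° V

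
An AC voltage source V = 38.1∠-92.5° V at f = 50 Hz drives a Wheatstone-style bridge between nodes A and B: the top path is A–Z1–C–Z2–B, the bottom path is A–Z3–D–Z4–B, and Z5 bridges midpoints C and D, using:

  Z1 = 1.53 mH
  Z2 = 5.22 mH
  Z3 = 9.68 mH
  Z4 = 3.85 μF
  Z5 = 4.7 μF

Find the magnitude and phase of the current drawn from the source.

Step 1 — Angular frequency: ω = 2π·f = 2π·50 = 314.2 rad/s.
Step 2 — Component impedances:
  Z1: Z = jωL = j·314.2·0.00153 = 0 + j0.4807 Ω
  Z2: Z = jωL = j·314.2·0.00522 = 0 + j1.64 Ω
  Z3: Z = jωL = j·314.2·0.00968 = 0 + j3.041 Ω
  Z4: Z = 1/(jωC) = -j/(ω·C) = 0 - j826.8 Ω
  Z5: Z = 1/(jωC) = -j/(ω·C) = 0 - j677.3 Ω
Step 3 — Bridge requires nodal analysis (the Z5 bridge couples midpoints C and D, so the two paths cannot be reduced to a simple series/parallel combination). Setting node B to ground and injecting 1 A at node A, the 3-node admittance system at A, C, D solves to V_A = Z_AB = 0 + j2.126 Ω = 2.126∠90.0° Ω.
Step 4 — Source phasor: V = 38.1∠-92.5° V = -1.662 - j38.06 V.
Step 5 — Ohm's law: I = V / Z_total = (-1.662 - j38.06) / (0 + j2.126) = -17.9 + j0.7816 A.
Step 6 — Convert to polar: |I| = 17.92 A, ∠I = 177.5°.

I = 17.92∠177.5° A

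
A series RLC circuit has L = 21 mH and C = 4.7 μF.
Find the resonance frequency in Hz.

Step 1 — Resonance condition Im(Z)=0 gives ω₀ = 1/√(LC).
Step 2 — ω₀ = 1/√(0.021·4.7e-06) = 3183 rad/s.
Step 3 — f₀ = ω₀/(2π) = 506.6 Hz.

f₀ = 506.6 Hz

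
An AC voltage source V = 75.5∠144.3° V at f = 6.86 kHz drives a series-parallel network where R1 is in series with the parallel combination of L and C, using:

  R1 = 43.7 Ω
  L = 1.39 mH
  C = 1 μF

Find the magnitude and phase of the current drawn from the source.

Step 1 — Angular frequency: ω = 2π·f = 2π·6860 = 4.31e+04 rad/s.
Step 2 — Component impedances:
  R1: Z = R = 43.7 Ω
  L: Z = jωL = j·4.31e+04·0.00139 = 0 + j59.91 Ω
  C: Z = 1/(jωC) = -j/(ω·C) = 0 - j23.2 Ω
Step 3 — Parallel branch: L || C = 1/(1/L + 1/C) = 0 - j37.86 Ω.
Step 4 — Series with R1: Z_total = R1 + (L || C) = 43.7 - j37.86 Ω = 57.82∠-40.9° Ω.
Step 5 — Source phasor: V = 75.5∠144.3° V = -61.31 + j44.06 V.
Step 6 — Ohm's law: I = V / Z_total = (-61.31 + j44.06) / (43.7 - j37.86) = -1.3 - j0.1185 A.
Step 7 — Convert to polar: |I| = 1.306 A, ∠I = -174.8°.

I = 1.306∠-174.8° A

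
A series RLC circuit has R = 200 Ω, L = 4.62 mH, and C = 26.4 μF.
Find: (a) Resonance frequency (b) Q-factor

Step 1 — Resonance condition Im(Z)=0 gives ω₀ = 1/√(LC).
Step 2 — ω₀ = 1/√(0.00462·2.64e-05) = 2863 rad/s.
Step 3 — f₀ = ω₀/(2π) = 455.7 Hz.
Step 4 — Series Q: Q = ω₀L/R = 2863·0.00462/200 = 0.06614.

(a) f₀ = 455.7 Hz  (b) Q = 0.06614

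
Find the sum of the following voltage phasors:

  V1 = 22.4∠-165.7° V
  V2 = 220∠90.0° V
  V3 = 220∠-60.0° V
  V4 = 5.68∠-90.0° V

Step 1 — Convert each phasor to rectangular form:
  V1 = 22.4·(cos(-165.7°) + j·sin(-165.7°)) = -21.71 - j5.533 V
  V2 = 220·(cos(90.0°) + j·sin(90.0°)) = 0 + j220 V
  V3 = 220·(cos(-60.0°) + j·sin(-60.0°)) = 110 - j190.5 V
  V4 = 5.68·(cos(-90.0°) + j·sin(-90.0°)) = 0 - j5.68 V
Step 2 — Sum components: V_total = 88.29 + j18.26 V.
Step 3 — Convert to polar: |V_total| = 90.16 V, ∠V_total = 11.7°.

V_total = 90.16∠11.7° V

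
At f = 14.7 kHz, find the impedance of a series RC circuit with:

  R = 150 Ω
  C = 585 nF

Step 1 — Angular frequency: ω = 2π·f = 2π·1.47e+04 = 9.236e+04 rad/s.
Step 2 — Component impedances:
  R: Z = R = 150 Ω
  C: Z = 1/(jωC) = -j/(ω·C) = 0 - j18.51 Ω
Step 3 — Series combination: Z_total = R + C = 150 - j18.51 Ω = 151.1∠-7.0° Ω.

Z = 150 - j18.51 Ω = 151.1∠-7.0° Ω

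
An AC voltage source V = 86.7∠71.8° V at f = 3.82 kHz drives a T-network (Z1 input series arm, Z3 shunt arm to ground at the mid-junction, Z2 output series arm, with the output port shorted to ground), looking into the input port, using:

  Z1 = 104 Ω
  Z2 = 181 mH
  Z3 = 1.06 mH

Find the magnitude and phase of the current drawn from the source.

Step 1 — Angular frequency: ω = 2π·f = 2π·3820 = 2.4e+04 rad/s.
Step 2 — Component impedances:
  Z1: Z = R = 104 Ω
  Z2: Z = jωL = j·2.4e+04·0.181 = 0 + j4344 Ω
  Z3: Z = jωL = j·2.4e+04·0.00106 = 0 + j25.44 Ω
Step 3 — With the output port shorted to ground, the output series arm Z2 runs from the junction to ground; the shunt arm Z3 also runs from the junction to ground. They appear in parallel: Z3 || Z2 = 0 + j25.29 Ω.
Step 4 — Series with input arm Z1: Z_in = Z1 + (Z3 || Z2) = 104 + j25.29 Ω = 107∠13.7° Ω.
Step 5 — Source phasor: V = 86.7∠71.8° V = 27.08 + j82.36 V.
Step 6 — Ohm's law: I = V / Z_total = (27.08 + j82.36) / (104 + j25.29) = 0.4277 + j0.6879 A.
Step 7 — Convert to polar: |I| = 0.81 A, ∠I = 58.1°.

I = 0.81∠58.1° A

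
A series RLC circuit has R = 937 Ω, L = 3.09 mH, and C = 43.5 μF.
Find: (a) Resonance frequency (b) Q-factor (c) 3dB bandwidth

Step 1 — Resonance condition Im(Z)=0 gives ω₀ = 1/√(LC).
Step 2 — ω₀ = 1/√(0.00309·4.35e-05) = 2728 rad/s.
Step 3 — f₀ = ω₀/(2π) = 434.1 Hz.
Step 4 — Series Q: Q = ω₀L/R = 2728·0.00309/937 = 0.008995.
Step 5 — 3dB bandwidth: Δω = ω₀/Q = 3.032e+05 rad/s; BW = Δω/(2π) = 4.826e+04 Hz.

(a) f₀ = 434.1 Hz  (b) Q = 0.008995  (c) BW = 4.826e+04 Hz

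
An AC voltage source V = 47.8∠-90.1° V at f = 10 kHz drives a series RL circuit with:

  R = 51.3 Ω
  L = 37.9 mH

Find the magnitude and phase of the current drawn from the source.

Step 1 — Angular frequency: ω = 2π·f = 2π·1e+04 = 6.283e+04 rad/s.
Step 2 — Component impedances:
  R: Z = R = 51.3 Ω
  L: Z = jωL = j·6.283e+04·0.0379 = 0 + j2381 Ω
Step 3 — Series combination: Z_total = R + L = 51.3 + j2381 Ω = 2382∠88.8° Ω.
Step 4 — Source phasor: V = 47.8∠-90.1° V = -0.08343 - j47.8 V.
Step 5 — Ohm's law: I = V / Z_total = (-0.08343 - j47.8) / (51.3 + j2381) = -0.02006 - j0.0003972 A.
Step 6 — Convert to polar: |I| = 0.02007 A, ∠I = -178.9°.

I = 0.02007∠-178.9° A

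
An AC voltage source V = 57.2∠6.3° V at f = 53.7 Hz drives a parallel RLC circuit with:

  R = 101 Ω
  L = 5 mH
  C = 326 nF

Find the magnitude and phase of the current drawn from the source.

Step 1 — Angular frequency: ω = 2π·f = 2π·53.7 = 337.4 rad/s.
Step 2 — Component impedances:
  R: Z = R = 101 Ω
  L: Z = jωL = j·337.4·0.005 = 0 + j1.687 Ω
  C: Z = 1/(jωC) = -j/(ω·C) = 0 - j9091 Ω
Step 3 — Parallel combination: 1/Z_total = 1/R + 1/L + 1/C; Z_total = 0.02818 + j1.687 Ω = 1.687∠89.0° Ω.
Step 4 — Source phasor: V = 57.2∠6.3° V = 56.85 + j6.277 V.
Step 5 — Ohm's law: I = V / Z_total = (56.85 + j6.277) / (0.02818 + j1.687) = 4.283 - j33.63 A.
Step 6 — Convert to polar: |I| = 33.9 A, ∠I = -82.7°.

I = 33.9∠-82.7° A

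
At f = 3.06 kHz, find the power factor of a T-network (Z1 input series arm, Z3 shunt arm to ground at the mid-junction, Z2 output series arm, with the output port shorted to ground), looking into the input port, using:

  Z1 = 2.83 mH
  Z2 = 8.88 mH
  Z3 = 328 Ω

Step 1 — Angular frequency: ω = 2π·f = 2π·3060 = 1.923e+04 rad/s.
Step 2 — Component impedances:
  Z1: Z = jωL = j·1.923e+04·0.00283 = 0 + j54.41 Ω
  Z2: Z = jωL = j·1.923e+04·0.00888 = 0 + j170.7 Ω
  Z3: Z = R = 328 Ω
Step 3 — With the output port shorted to ground, the output series arm Z2 runs from the junction to ground; the shunt arm Z3 also runs from the junction to ground. They appear in parallel: Z3 || Z2 = 69.92 + j134.3 Ω.
Step 4 — Series with input arm Z1: Z_in = Z1 + (Z3 || Z2) = 69.92 + j188.7 Ω = 201.3∠69.7° Ω.
Step 5 — Power factor: PF = cos(φ) = Re(Z)/|Z| = 69.924/201.28 = 0.3474.
Step 6 — Type: Im(Z) = 188.7 ⇒ lagging (phase φ = 69.7°).

PF = 0.3474 (lagging, φ = 69.7°)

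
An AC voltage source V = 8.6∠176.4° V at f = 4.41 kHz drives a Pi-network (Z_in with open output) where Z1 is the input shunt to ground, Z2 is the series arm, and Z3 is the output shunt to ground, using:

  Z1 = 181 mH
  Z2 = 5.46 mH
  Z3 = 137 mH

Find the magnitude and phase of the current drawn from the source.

Step 1 — Angular frequency: ω = 2π·f = 2π·4410 = 2.771e+04 rad/s.
Step 2 — Component impedances:
  Z1: Z = jωL = j·2.771e+04·0.181 = 0 + j5015 Ω
  Z2: Z = jωL = j·2.771e+04·0.00546 = 0 + j151.3 Ω
  Z3: Z = jωL = j·2.771e+04·0.137 = 0 + j3796 Ω
Step 3 — With open output, the series arm Z2 and the output shunt Z3 appear in series to ground: Z2 + Z3 = 0 + j3947 Ω.
Step 4 — Parallel with input shunt Z1: Z_in = Z1 || (Z2 + Z3) = 0 + j2209 Ω = 2209∠90.0° Ω.
Step 5 — Source phasor: V = 8.6∠176.4° V = -8.583 + j0.54 V.
Step 6 — Ohm's law: I = V / Z_total = (-8.583 + j0.54) / (0 + j2209) = 0.0002445 + j0.003886 A.
Step 7 — Convert to polar: |I| = 0.003893 A, ∠I = 86.4°.

I = 0.003893∠86.4° A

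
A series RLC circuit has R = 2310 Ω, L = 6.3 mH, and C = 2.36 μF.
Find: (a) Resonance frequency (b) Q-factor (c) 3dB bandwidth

Step 1 — Resonance condition Im(Z)=0 gives ω₀ = 1/√(LC).
Step 2 — ω₀ = 1/√(0.0063·2.36e-06) = 8201 rad/s.
Step 3 — f₀ = ω₀/(2π) = 1305 Hz.
Step 4 — Series Q: Q = ω₀L/R = 8201·0.0063/2310 = 0.02237.
Step 5 — 3dB bandwidth: Δω = ω₀/Q = 3.667e+05 rad/s; BW = Δω/(2π) = 5.836e+04 Hz.

(a) f₀ = 1305 Hz  (b) Q = 0.02237  (c) BW = 5.836e+04 Hz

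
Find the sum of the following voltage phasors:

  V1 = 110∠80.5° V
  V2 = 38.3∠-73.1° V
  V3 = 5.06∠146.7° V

Step 1 — Convert each phasor to rectangular form:
  V1 = 110·(cos(80.5°) + j·sin(80.5°)) = 18.16 + j108.5 V
  V2 = 38.3·(cos(-73.1°) + j·sin(-73.1°)) = 11.13 - j36.65 V
  V3 = 5.06·(cos(146.7°) + j·sin(146.7°)) = -4.229 + j2.778 V
Step 2 — Sum components: V_total = 25.06 + j74.62 V.
Step 3 — Convert to polar: |V_total| = 78.72 V, ∠V_total = 71.4°.

V_total = 78.72∠71.4° V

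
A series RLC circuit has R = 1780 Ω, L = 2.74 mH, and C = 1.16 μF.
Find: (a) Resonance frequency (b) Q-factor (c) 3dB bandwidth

Step 1 — Resonance condition Im(Z)=0 gives ω₀ = 1/√(LC).
Step 2 — ω₀ = 1/√(0.00274·1.16e-06) = 1.774e+04 rad/s.
Step 3 — f₀ = ω₀/(2π) = 2823 Hz.
Step 4 — Series Q: Q = ω₀L/R = 1.774e+04·0.00274/1780 = 0.0273.
Step 5 — 3dB bandwidth: Δω = ω₀/Q = 6.496e+05 rad/s; BW = Δω/(2π) = 1.034e+05 Hz.

(a) f₀ = 2823 Hz  (b) Q = 0.0273  (c) BW = 1.034e+05 Hz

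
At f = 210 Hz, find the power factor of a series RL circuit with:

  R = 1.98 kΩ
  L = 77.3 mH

Step 1 — Angular frequency: ω = 2π·f = 2π·210 = 1319 rad/s.
Step 2 — Component impedances:
  R: Z = R = 1980 Ω
  L: Z = jωL = j·1319·0.0773 = 0 + j102 Ω
Step 3 — Series combination: Z_total = R + L = 1980 + j102 Ω = 1983∠2.9° Ω.
Step 4 — Power factor: PF = cos(φ) = Re(Z)/|Z| = 1980/1982.6 = 0.9987.
Step 5 — Type: Im(Z) = 102 ⇒ lagging (phase φ = 2.9°).

PF = 0.9987 (lagging, φ = 2.9°)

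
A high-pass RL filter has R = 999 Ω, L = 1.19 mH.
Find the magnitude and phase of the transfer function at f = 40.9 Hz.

Step 1 — Angular frequency: ω = 2π·40.9 = 257 rad/s.
Step 2 — Transfer function: H(jω) = jωL/(R + jωL).
Step 3 — Numerator jωL = j·0.3058; denominator R + jωL = 999 + j0.3058.
Step 4 — H = 9.371e-08 + j0.0003061.
Step 5 — Magnitude: |H| = 0.0003061 (-70.3 dB); phase: φ = 90.0°.

|H| = 0.0003061 (-70.3 dB), φ = 90.0°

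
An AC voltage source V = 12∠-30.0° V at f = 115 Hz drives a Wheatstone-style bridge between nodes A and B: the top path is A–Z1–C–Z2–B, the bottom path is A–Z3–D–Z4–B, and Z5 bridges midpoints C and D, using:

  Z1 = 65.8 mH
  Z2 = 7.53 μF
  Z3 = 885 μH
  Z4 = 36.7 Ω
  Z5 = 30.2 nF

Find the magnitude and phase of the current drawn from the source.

Step 1 — Angular frequency: ω = 2π·f = 2π·115 = 722.6 rad/s.
Step 2 — Component impedances:
  Z1: Z = jωL = j·722.6·0.0658 = 0 + j47.54 Ω
  Z2: Z = 1/(jωC) = -j/(ω·C) = 0 - j183.8 Ω
  Z3: Z = jωL = j·722.6·0.000885 = 0 + j0.6395 Ω
  Z4: Z = R = 36.7 Ω
  Z5: Z = 1/(jωC) = -j/(ω·C) = 0 - j4.583e+04 Ω
Step 3 — Bridge requires nodal analysis (the Z5 bridge couples midpoints C and D, so the two paths cannot be reduced to a simple series/parallel combination). Setting node B to ground and injecting 1 A at node A, the 3-node admittance system at A, C, D solves to V_A = Z_AB = 34.52 - j8.703 Ω = 35.6∠-14.2° Ω.
Step 4 — Source phasor: V = 12∠-30.0° V = 10.39 - j6 V.
Step 5 — Ohm's law: I = V / Z_total = (10.39 - j6) / (34.52 - j8.703) = 0.3243 - j0.09207 A.
Step 6 — Convert to polar: |I| = 0.3371 A, ∠I = -15.8°.

I = 0.3371∠-15.8° A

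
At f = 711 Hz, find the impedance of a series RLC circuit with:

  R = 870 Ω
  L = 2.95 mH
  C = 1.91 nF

Step 1 — Angular frequency: ω = 2π·f = 2π·711 = 4467 rad/s.
Step 2 — Component impedances:
  R: Z = R = 870 Ω
  L: Z = jωL = j·4467·0.00295 = 0 + j13.18 Ω
  C: Z = 1/(jωC) = -j/(ω·C) = 0 - j1.172e+05 Ω
Step 3 — Series combination: Z_total = R + L + C = 870 - j1.172e+05 Ω = 1.172e+05∠-89.6° Ω.

Z = 870 - j1.172e+05 Ω = 1.172e+05∠-89.6° Ω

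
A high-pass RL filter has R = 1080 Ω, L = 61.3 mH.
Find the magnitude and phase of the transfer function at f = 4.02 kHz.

Step 1 — Angular frequency: ω = 2π·4020 = 2.526e+04 rad/s.
Step 2 — Transfer function: H(jω) = jωL/(R + jωL).
Step 3 — Numerator jωL = j·1548; denominator R + jωL = 1080 + j1548.
Step 4 — H = 0.6727 + j0.4692.
Step 5 — Magnitude: |H| = 0.8202 (-1.7 dB); phase: φ = 34.9°.

|H| = 0.8202 (-1.7 dB), φ = 34.9°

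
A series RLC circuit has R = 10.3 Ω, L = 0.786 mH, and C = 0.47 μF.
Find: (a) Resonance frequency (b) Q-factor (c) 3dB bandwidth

Step 1 — Resonance condition Im(Z)=0 gives ω₀ = 1/√(LC).
Step 2 — ω₀ = 1/√(0.000786·4.7e-07) = 5.203e+04 rad/s.
Step 3 — f₀ = ω₀/(2π) = 8281 Hz.
Step 4 — Series Q: Q = ω₀L/R = 5.203e+04·0.000786/10.3 = 3.97.
Step 5 — 3dB bandwidth: Δω = ω₀/Q = 1.31e+04 rad/s; BW = Δω/(2π) = 2086 Hz.

(a) f₀ = 8281 Hz  (b) Q = 3.97  (c) BW = 2086 Hz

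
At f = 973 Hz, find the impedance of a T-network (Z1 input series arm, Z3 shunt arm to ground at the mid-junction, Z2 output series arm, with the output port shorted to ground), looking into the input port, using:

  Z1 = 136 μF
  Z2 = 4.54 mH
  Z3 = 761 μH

Step 1 — Angular frequency: ω = 2π·f = 2π·973 = 6114 rad/s.
Step 2 — Component impedances:
  Z1: Z = 1/(jωC) = -j/(ω·C) = 0 - j1.203 Ω
  Z2: Z = jωL = j·6114·0.00454 = 0 + j27.76 Ω
  Z3: Z = jωL = j·6114·0.000761 = 0 + j4.652 Ω
Step 3 — With the output port shorted to ground, the output series arm Z2 runs from the junction to ground; the shunt arm Z3 also runs from the junction to ground. They appear in parallel: Z3 || Z2 = 0 + j3.985 Ω.
Step 4 — Series with input arm Z1: Z_in = Z1 + (Z3 || Z2) = 0 + j2.782 Ω = 2.782∠90.0° Ω.

Z = 0 + j2.782 Ω = 2.782∠90.0° Ω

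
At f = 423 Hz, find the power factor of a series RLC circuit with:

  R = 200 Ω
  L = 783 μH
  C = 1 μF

Step 1 — Angular frequency: ω = 2π·f = 2π·423 = 2658 rad/s.
Step 2 — Component impedances:
  R: Z = R = 200 Ω
  L: Z = jωL = j·2658·0.000783 = 0 + j2.081 Ω
  C: Z = 1/(jωC) = -j/(ω·C) = 0 - j376.3 Ω
Step 3 — Series combination: Z_total = R + L + C = 200 - j374.2 Ω = 424.3∠-61.9° Ω.
Step 4 — Power factor: PF = cos(φ) = Re(Z)/|Z| = 200/424.3 = 0.4714.
Step 5 — Type: Im(Z) = -374.2 ⇒ leading (phase φ = -61.9°).

PF = 0.4714 (leading, φ = -61.9°)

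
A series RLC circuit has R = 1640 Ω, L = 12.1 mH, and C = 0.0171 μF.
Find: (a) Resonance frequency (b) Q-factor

Step 1 — Resonance condition Im(Z)=0 gives ω₀ = 1/√(LC).
Step 2 — ω₀ = 1/√(0.0121·1.71e-08) = 6.952e+04 rad/s.
Step 3 — f₀ = ω₀/(2π) = 1.106e+04 Hz.
Step 4 — Series Q: Q = ω₀L/R = 6.952e+04·0.0121/1640 = 0.5129.

(a) f₀ = 1.106e+04 Hz  (b) Q = 0.5129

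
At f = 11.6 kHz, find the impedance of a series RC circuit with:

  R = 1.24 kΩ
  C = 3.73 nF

Step 1 — Angular frequency: ω = 2π·f = 2π·1.16e+04 = 7.288e+04 rad/s.
Step 2 — Component impedances:
  R: Z = R = 1240 Ω
  C: Z = 1/(jωC) = -j/(ω·C) = 0 - j3678 Ω
Step 3 — Series combination: Z_total = R + C = 1240 - j3678 Ω = 3882∠-71.4° Ω.

Z = 1240 - j3678 Ω = 3882∠-71.4° Ω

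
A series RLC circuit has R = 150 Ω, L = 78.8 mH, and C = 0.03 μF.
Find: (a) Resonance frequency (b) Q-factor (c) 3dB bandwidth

Step 1 — Resonance condition Im(Z)=0 gives ω₀ = 1/√(LC).
Step 2 — ω₀ = 1/√(0.0788·3e-08) = 2.057e+04 rad/s.
Step 3 — f₀ = ω₀/(2π) = 3273 Hz.
Step 4 — Series Q: Q = ω₀L/R = 2.057e+04·0.0788/150 = 10.8.
Step 5 — 3dB bandwidth: Δω = ω₀/Q = 1904 rad/s; BW = Δω/(2π) = 303 Hz.

(a) f₀ = 3273 Hz  (b) Q = 10.8  (c) BW = 303 Hz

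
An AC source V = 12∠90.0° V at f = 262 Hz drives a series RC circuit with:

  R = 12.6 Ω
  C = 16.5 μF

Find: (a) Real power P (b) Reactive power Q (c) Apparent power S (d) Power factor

Step 1 — Angular frequency: ω = 2π·f = 2π·262 = 1646 rad/s.
Step 2 — Component impedances:
  R: Z = R = 12.6 Ω
  C: Z = 1/(jωC) = -j/(ω·C) = 0 - j36.82 Ω
Step 3 — Series combination: Z_total = R + C = 12.6 - j36.82 Ω = 38.91∠-71.1° Ω.
Step 4 — Source phasor: V = 12∠90.0° V = 0 + j12 V.
Step 5 — Current: I = V / Z = -0.2918 + j0.09986 A = 0.3084∠161.1° A.
Step 6 — Complex power: S = V·I* = 1.198 - j3.501 VA.
Step 7 — Real power: P = Re(S) = 1.198 W.
Step 8 — Reactive power: Q = Im(S) = -3.501 VAR.
Step 9 — Apparent power: |S| = 3.701 VA.
Step 10 — Power factor: PF = P/|S| = 0.3238 (leading).

(a) P = 1.198 W  (b) Q = -3.501 VAR  (c) S = 3.701 VA  (d) PF = 0.3238 (leading)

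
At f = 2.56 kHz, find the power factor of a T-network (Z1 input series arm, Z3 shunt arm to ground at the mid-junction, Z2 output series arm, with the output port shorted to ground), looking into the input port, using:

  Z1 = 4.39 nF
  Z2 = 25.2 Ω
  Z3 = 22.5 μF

Step 1 — Angular frequency: ω = 2π·f = 2π·2560 = 1.608e+04 rad/s.
Step 2 — Component impedances:
  Z1: Z = 1/(jωC) = -j/(ω·C) = 0 - j1.416e+04 Ω
  Z2: Z = R = 25.2 Ω
  Z3: Z = 1/(jωC) = -j/(ω·C) = 0 - j2.763 Ω
Step 3 — With the output port shorted to ground, the output series arm Z2 runs from the junction to ground; the shunt arm Z3 also runs from the junction to ground. They appear in parallel: Z3 || Z2 = 0.2994 - j2.73 Ω.
Step 4 — Series with input arm Z1: Z_in = Z1 + (Z3 || Z2) = 0.2994 - j1.416e+04 Ω = 1.416e+04∠-90.0° Ω.
Step 5 — Power factor: PF = cos(φ) = Re(Z)/|Z| = 0.2994/1.416e+04 = 2.114e-05.
Step 6 — Type: Im(Z) = -1.416e+04 ⇒ leading (phase φ = -90.0°).

PF = 2.114e-05 (leading, φ = -90.0°)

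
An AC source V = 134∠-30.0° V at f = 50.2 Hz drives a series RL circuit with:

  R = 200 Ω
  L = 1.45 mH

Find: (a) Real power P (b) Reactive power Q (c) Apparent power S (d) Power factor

Step 1 — Angular frequency: ω = 2π·f = 2π·50.2 = 315.4 rad/s.
Step 2 — Component impedances:
  R: Z = R = 200 Ω
  L: Z = jωL = j·315.4·0.00145 = 0 + j0.4574 Ω
Step 3 — Series combination: Z_total = R + L = 200 + j0.4574 Ω = 200∠0.1° Ω.
Step 4 — Source phasor: V = 134∠-30.0° V = 116 - j67 V.
Step 5 — Current: I = V / Z = 0.5795 - j0.3363 A = 0.67∠-30.1° A.
Step 6 — Complex power: S = V·I* = 89.78 + j0.2053 VA.
Step 7 — Real power: P = Re(S) = 89.78 W.
Step 8 — Reactive power: Q = Im(S) = 0.2053 VAR.
Step 9 — Apparent power: |S| = 89.78 VA.
Step 10 — Power factor: PF = P/|S| = 1 (lagging).

(a) P = 89.78 W  (b) Q = 0.2053 VAR  (c) S = 89.78 VA  (d) PF = 1 (lagging)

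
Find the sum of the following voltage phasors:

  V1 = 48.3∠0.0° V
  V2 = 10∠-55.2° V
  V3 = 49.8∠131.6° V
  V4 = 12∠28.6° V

Step 1 — Convert each phasor to rectangular form:
  V1 = 48.3·(cos(0.0°) + j·sin(0.0°)) = 48.3 V
  V2 = 10·(cos(-55.2°) + j·sin(-55.2°)) = 5.707 - j8.211 V
  V3 = 49.8·(cos(131.6°) + j·sin(131.6°)) = -33.06 + j37.24 V
  V4 = 12·(cos(28.6°) + j·sin(28.6°)) = 10.54 + j5.744 V
Step 2 — Sum components: V_total = 31.48 + j34.77 V.
Step 3 — Convert to polar: |V_total| = 46.91 V, ∠V_total = 47.8°.

V_total = 46.91∠47.8° V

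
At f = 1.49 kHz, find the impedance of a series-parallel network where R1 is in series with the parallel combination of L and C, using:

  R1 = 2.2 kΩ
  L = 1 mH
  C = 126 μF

Step 1 — Angular frequency: ω = 2π·f = 2π·1490 = 9362 rad/s.
Step 2 — Component impedances:
  R1: Z = R = 2200 Ω
  L: Z = jωL = j·9362·0.001 = 0 + j9.362 Ω
  C: Z = 1/(jωC) = -j/(ω·C) = 0 - j0.8477 Ω
Step 3 — Parallel branch: L || C = 1/(1/L + 1/C) = 0 - j0.9321 Ω.
Step 4 — Series with R1: Z_total = R1 + (L || C) = 2200 - j0.9321 Ω = 2200∠-0.0° Ω.

Z = 2200 - j0.9321 Ω = 2200∠-0.0° Ω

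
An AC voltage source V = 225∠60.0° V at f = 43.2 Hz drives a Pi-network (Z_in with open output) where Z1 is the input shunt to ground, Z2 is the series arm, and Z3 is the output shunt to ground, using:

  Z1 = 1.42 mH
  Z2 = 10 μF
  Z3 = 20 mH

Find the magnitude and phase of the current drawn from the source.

Step 1 — Angular frequency: ω = 2π·f = 2π·43.2 = 271.4 rad/s.
Step 2 — Component impedances:
  Z1: Z = jωL = j·271.4·0.00142 = 0 + j0.3854 Ω
  Z2: Z = 1/(jωC) = -j/(ω·C) = 0 - j368.4 Ω
  Z3: Z = jωL = j·271.4·0.02 = 0 + j5.429 Ω
Step 3 — With open output, the series arm Z2 and the output shunt Z3 appear in series to ground: Z2 + Z3 = 0 - j363 Ω.
Step 4 — Parallel with input shunt Z1: Z_in = Z1 || (Z2 + Z3) = 0 + j0.3858 Ω = 0.3858∠90.0° Ω.
Step 5 — Source phasor: V = 225∠60.0° V = 112.5 + j194.9 V.
Step 6 — Ohm's law: I = V / Z_total = (112.5 + j194.9) / (0 + j0.3858) = 505 - j291.6 A.
Step 7 — Convert to polar: |I| = 583.1 A, ∠I = -30.0°.

I = 583.1∠-30.0° A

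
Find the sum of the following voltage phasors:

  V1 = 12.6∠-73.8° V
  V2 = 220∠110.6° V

Step 1 — Convert each phasor to rectangular form:
  V1 = 12.6·(cos(-73.8°) + j·sin(-73.8°)) = 3.515 - j12.1 V
  V2 = 220·(cos(110.6°) + j·sin(110.6°)) = -77.41 + j205.9 V
Step 2 — Sum components: V_total = -73.89 + j193.8 V.
Step 3 — Convert to polar: |V_total| = 207.4 V, ∠V_total = 110.9°.

V_total = 207.4∠110.9° V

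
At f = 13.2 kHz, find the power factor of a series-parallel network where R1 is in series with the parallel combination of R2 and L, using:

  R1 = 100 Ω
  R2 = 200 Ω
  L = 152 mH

Step 1 — Angular frequency: ω = 2π·f = 2π·1.32e+04 = 8.294e+04 rad/s.
Step 2 — Component impedances:
  R1: Z = R = 100 Ω
  R2: Z = R = 200 Ω
  L: Z = jωL = j·8.294e+04·0.152 = 0 + j1.261e+04 Ω
Step 3 — Parallel branch: R2 || L = 1/(1/R2 + 1/L) = 199.9 + j3.172 Ω.
Step 4 — Series with R1: Z_total = R1 + (R2 || L) = 299.9 + j3.172 Ω = 300∠0.6° Ω.
Step 5 — Power factor: PF = cos(φ) = Re(Z)/|Z| = 299.95/299.97 = 0.9999.
Step 6 — Type: Im(Z) = 3.172 ⇒ lagging (phase φ = 0.6°).

PF = 0.9999 (lagging, φ = 0.6°)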